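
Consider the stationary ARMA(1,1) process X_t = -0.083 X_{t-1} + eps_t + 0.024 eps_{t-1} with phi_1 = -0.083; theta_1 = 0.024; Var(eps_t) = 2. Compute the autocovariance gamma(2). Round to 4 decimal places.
\gamma(2) = 0.0098

Multiply the model equation by X_{t-k} and take expectations. With theta_0 = psi_0 = 1 and psi_j the MA(infinity) weights, this gives
  gamma(k) - sum_i phi_i gamma(k-i) = c_k,
  c_k = sigma^2 * sum_{j=k..q} theta_j psi_{j-k}   (c_k = 0 for k > q),
using gamma(-m) = gamma(m).
psi-weights needed (psi_j = theta_j + sum_i phi_i psi_{j-i}):
  psi_1 = theta_1 + phi_1 = 0.024 + (-0.083) = -0.059
Right-hand sides:
  c_0 = sigma^2 (1 + theta_1 psi_1) = 2 * (1 + (0.024)(-0.059)) = 2 * 0.998584 = 1.997168
  c_1 = sigma^2 theta_1 = 2 * (0.024) = 0.048
  c_2 = 0
Equations for k = 0 and k = 1 (AR order 1):
  gamma(0) = phi_1 gamma(1) + c_0
  gamma(1) = phi_1 gamma(0) + c_1
Substituting the second into the first: gamma(0) (1 - phi_1^2) = c_0 + phi_1 c_1, so
  gamma(0) = (c_0 + phi_1 c_1) / (1 - phi_1^2) = (1.997168 + (-0.083)(0.048)) / (1 - (-0.083)^2) = 1.993184 / 0.993111 = 2.00701.
  gamma(1) = phi_1 gamma(0) + c_1 = (-0.083)(2.00701) + (0.048) = -0.118582.
For k = 2 (> q): gamma(2) = phi_1 gamma(1) = (-0.083)(-0.118582) = 0.009842.
Therefore gamma(2) = 0.0098 (to 4 decimal places).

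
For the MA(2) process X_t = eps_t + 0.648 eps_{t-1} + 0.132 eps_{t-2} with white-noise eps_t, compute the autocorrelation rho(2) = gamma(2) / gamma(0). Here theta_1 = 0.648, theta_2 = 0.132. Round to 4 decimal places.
\rho(2) = 0.0918

For an MA(q) process with theta_0 = 1, the autocovariance is
  gamma(k) = sigma^2 * sum_{i=0..q-k} theta_i * theta_{i+k},
and rho(k) = gamma(k) / gamma(0). Sigma^2 cancels.
  numerator   = (1)*(0.132) = 0.132.
  denominator = (1)^2 + (0.648)^2 + (0.132)^2 = 1.437328.
  rho(2) = 0.132 / 1.437328 = 0.0918.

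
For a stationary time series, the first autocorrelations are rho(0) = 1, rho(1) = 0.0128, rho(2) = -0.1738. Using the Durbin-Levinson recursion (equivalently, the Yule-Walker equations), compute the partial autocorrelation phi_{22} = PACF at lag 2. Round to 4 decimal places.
\phi_{22} = -0.1740

The PACF at lag k is phi_{kk}, the last component of the solution
to the Yule-Walker system G_k phi = r_k where
  (G_k)_{ij} = rho(|i - j|), (r_k)_i = rho(i), i,j = 1..k.
Equivalently, Durbin-Levinson gives phi_{kk} iteratively:
  phi_{11} = rho(1)
  phi_{kk} = [rho(k) - sum_{j=1..k-1} phi_{k-1,j} rho(k-j)]
            / [1 - sum_{j=1..k-1} phi_{k-1,j} rho(j)],
  phi_{k,j} = phi_{k-1,j} - phi_{kk} phi_{k-1,k-j},  j = 1..k-1.
Step k = 1:
  phi_11 = rho(1) = 0.0128.
Step k = 2:
  phi_22 = [rho(2) - phi_11 rho(1)] / [1 - phi_11 rho(1)] = [-0.1738 - (0.0128)(0.0128)] / [1 - (0.0128)(0.0128)]
         = -0.17396384 / 0.99983616 = -0.174.
Therefore phi_{22} = -0.1740.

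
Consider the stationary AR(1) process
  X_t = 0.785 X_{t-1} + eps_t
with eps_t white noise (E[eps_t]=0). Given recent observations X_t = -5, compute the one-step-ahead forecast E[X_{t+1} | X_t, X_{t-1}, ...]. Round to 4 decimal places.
E[X_{t+1} \mid \mathcal F_t] = -3.9250

For an AR(p) model X_t = c + sum_i phi_i X_{t-i} + eps_t, the
one-step-ahead conditional mean is
  E[X_{t+1} | X_t, ...] = c + sum_i phi_i X_{t+1-i}.
Substitute known values:
  E[X_{t+1} | ...] = (0.785) * (-5)
                   = -3.9250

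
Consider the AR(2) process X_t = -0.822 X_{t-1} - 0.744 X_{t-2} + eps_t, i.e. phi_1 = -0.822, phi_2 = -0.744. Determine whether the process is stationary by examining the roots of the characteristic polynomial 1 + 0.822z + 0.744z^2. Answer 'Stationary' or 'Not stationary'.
\text{Stationary}

The AR(p) characteristic polynomial is P(z) = 1 + 0.822z + 0.744z^2.
Stationarity requires all roots to lie outside the unit circle, i.e. |z| > 1 for every root.
Set 1 + (0.822) z + (0.744) z^2 = 0, i.e. a z^2 + b z + c = 0 with a = 0.744, b = 0.822, c = 1.
Discriminant D = b^2 - 4ac = (0.822)^2 - 4*(0.744)*1 = 0.675684 - (2.976) = -2.300316.
D < 0, so the roots are the complex-conjugate pair z = (-b +/- i sqrt(-D)) / (2a) = -0.5524 +/- 1.0193i.
For a conjugate pair |z|^2 = z * conj(z) = (product of roots) = c/a = 1/(0.744) = 1.344086, so |z| = sqrt(1.344086) = 1.1593 for both roots.
Moduli of all roots: 1.1593, 1.1593.
All moduli strictly greater than 1? Yes.
Verdict: Stationary.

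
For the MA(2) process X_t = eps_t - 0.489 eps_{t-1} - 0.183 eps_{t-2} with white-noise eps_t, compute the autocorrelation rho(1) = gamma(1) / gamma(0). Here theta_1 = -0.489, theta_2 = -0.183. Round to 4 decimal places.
\rho(1) = -0.3139

For an MA(q) process with theta_0 = 1, the autocovariance is
  gamma(k) = sigma^2 * sum_{i=0..q-k} theta_i * theta_{i+k},
and rho(k) = gamma(k) / gamma(0). Sigma^2 cancels.
  numerator   = (1)*(-0.489) + (-0.489)*(-0.183) = -0.399513.
  denominator = (1)^2 + (-0.489)^2 + (-0.183)^2 = 1.27261.
  rho(1) = -0.399513 / 1.27261 = -0.3139.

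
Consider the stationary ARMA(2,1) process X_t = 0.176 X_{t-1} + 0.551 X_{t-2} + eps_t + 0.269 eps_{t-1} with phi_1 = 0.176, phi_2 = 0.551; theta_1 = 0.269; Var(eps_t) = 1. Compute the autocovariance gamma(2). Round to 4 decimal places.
\gamma(2) = 1.4553

Multiply the model equation by X_{t-k} and take expectations. With theta_0 = psi_0 = 1 and psi_j the MA(infinity) weights, this gives
  gamma(k) - sum_i phi_i gamma(k-i) = c_k,
  c_k = sigma^2 * sum_{j=k..q} theta_j psi_{j-k}   (c_k = 0 for k > q),
using gamma(-m) = gamma(m).
psi-weights needed (psi_j = theta_j + sum_i phi_i psi_{j-i}):
  psi_1 = theta_1 + phi_1 = 0.269 + (0.176) = 0.445
Right-hand sides:
  c_0 = sigma^2 (1 + theta_1 psi_1) = 1 * (1 + (0.269)(0.445)) = 1 * 1.119705 = 1.119705
  c_1 = sigma^2 theta_1 = 1 * (0.269) = 0.269
  c_2 = 0
Equations for k = 0, 1, 2 (AR order 2, c_2 = 0):
  (E0) gamma(0) = phi_1 gamma(1) + phi_2 gamma(2) + c_0
  (E1) gamma(1) = phi_1 gamma(0) + phi_2 gamma(1) + c_1
  (E2) gamma(2) = phi_1 gamma(1) + phi_2 gamma(0)
From (E1): gamma(1) = A gamma(0) + B with
  A = phi_1 / (1 - phi_2) = 0.176 / 0.449 = 0.391982,   B = c_1 / (1 - phi_2) = 0.269 / 0.449 = 0.599109.
Insert (E2) into (E0): gamma(0) (1 - phi_2^2) = phi_1 (1 + phi_2) gamma(1) + c_0.
  phi_1 (1 + phi_2) = (0.176)(1.551) = 0.272976,   1 - phi_2^2 = 0.696399.
Replace gamma(1) by A gamma(0) + B and collect gamma(0):
  gamma(0) [0.696399 - (0.272976)(0.391982)] = (0.272976)(0.599109) + 1.119705
  gamma(0) * 0.589397 = 1.283247
  gamma(0) = 1.283247 / 0.589397 = 2.17722.
  gamma(1) = A gamma(0) + B = (0.391982)(2.17722) + (0.599109) = 1.452541.
  gamma(2) = phi_1 gamma(1) + phi_2 gamma(0) = (0.176)(1.452541) + (0.551)(2.17722) = 1.455295.
Therefore gamma(2) = 1.4553 (to 4 decimal places).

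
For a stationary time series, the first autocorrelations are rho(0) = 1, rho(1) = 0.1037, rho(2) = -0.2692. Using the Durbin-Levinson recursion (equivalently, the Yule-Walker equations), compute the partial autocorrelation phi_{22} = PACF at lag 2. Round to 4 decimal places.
\phi_{22} = -0.2830

The PACF at lag k is phi_{kk}, the last component of the solution
to the Yule-Walker system G_k phi = r_k where
  (G_k)_{ij} = rho(|i - j|), (r_k)_i = rho(i), i,j = 1..k.
Equivalently, Durbin-Levinson gives phi_{kk} iteratively:
  phi_{11} = rho(1)
  phi_{kk} = [rho(k) - sum_{j=1..k-1} phi_{k-1,j} rho(k-j)]
            / [1 - sum_{j=1..k-1} phi_{k-1,j} rho(j)],
  phi_{k,j} = phi_{k-1,j} - phi_{kk} phi_{k-1,k-j},  j = 1..k-1.
Step k = 1:
  phi_11 = rho(1) = 0.1037.
Step k = 2:
  phi_22 = [rho(2) - phi_11 rho(1)] / [1 - phi_11 rho(1)] = [-0.2692 - (0.1037)(0.1037)] / [1 - (0.1037)(0.1037)]
         = -0.27995369 / 0.98924631 = -0.283.
Therefore phi_{22} = -0.2830.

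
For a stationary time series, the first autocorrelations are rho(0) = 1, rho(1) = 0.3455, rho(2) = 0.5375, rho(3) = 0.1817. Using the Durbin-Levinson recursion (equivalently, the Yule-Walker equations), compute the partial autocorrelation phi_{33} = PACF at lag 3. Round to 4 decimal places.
\phi_{33} = -0.1171

The PACF at lag k is phi_{kk}, the last component of the solution
to the Yule-Walker system G_k phi = r_k where
  (G_k)_{ij} = rho(|i - j|), (r_k)_i = rho(i), i,j = 1..k.
Equivalently, Durbin-Levinson gives phi_{kk} iteratively:
  phi_{11} = rho(1)
  phi_{kk} = [rho(k) - sum_{j=1..k-1} phi_{k-1,j} rho(k-j)]
            / [1 - sum_{j=1..k-1} phi_{k-1,j} rho(j)],
  phi_{k,j} = phi_{k-1,j} - phi_{kk} phi_{k-1,k-j},  j = 1..k-1.
Step k = 1:
  phi_11 = rho(1) = 0.3455.
Step k = 2:
  phi_22 = [rho(2) - phi_11 rho(1)] / [1 - phi_11 rho(1)] = [0.5375 - (0.3455)(0.3455)] / [1 - (0.3455)(0.3455)]
         = 0.41812975 / 0.88062975 = 0.474808.
  Update: phi_21 = phi_11 - phi_22 phi_11 = 0.3455 - (0.474808)(0.3455) = 0.181454.
Step k = 3:
  phi_33 = [rho(3) - phi_21 rho(2) - phi_22 rho(1)] / [1 - phi_21 rho(1) - phi_22 rho(2)]
    numerator   = 0.1817 - (0.181454)(0.5375) - (0.474808)(0.3455) = -0.07987755
    denominator = 1 - (0.181454)(0.3455) - (0.474808)(0.5375) = 0.68209854
  phi_33 = -0.07987755 / 0.68209854 = -0.1171.
Therefore phi_{33} = -0.1171.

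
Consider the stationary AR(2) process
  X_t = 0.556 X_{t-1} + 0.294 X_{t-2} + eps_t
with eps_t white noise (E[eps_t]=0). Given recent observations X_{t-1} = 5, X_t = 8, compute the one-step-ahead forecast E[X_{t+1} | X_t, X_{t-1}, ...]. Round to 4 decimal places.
E[X_{t+1} \mid \mathcal F_t] = 5.9180

For an AR(p) model X_t = c + sum_i phi_i X_{t-i} + eps_t, the
one-step-ahead conditional mean is
  E[X_{t+1} | X_t, ...] = c + sum_i phi_i X_{t+1-i}.
Substitute known values:
  E[X_{t+1} | ...] = (0.556) * (8) + (0.294) * (5)
                   = 5.9180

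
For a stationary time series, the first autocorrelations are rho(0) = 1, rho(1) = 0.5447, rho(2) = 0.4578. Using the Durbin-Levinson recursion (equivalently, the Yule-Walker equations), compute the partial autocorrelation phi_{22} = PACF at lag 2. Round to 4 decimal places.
\phi_{22} = 0.2291

The PACF at lag k is phi_{kk}, the last component of the solution
to the Yule-Walker system G_k phi = r_k where
  (G_k)_{ij} = rho(|i - j|), (r_k)_i = rho(i), i,j = 1..k.
Equivalently, Durbin-Levinson gives phi_{kk} iteratively:
  phi_{11} = rho(1)
  phi_{kk} = [rho(k) - sum_{j=1..k-1} phi_{k-1,j} rho(k-j)]
            / [1 - sum_{j=1..k-1} phi_{k-1,j} rho(j)],
  phi_{k,j} = phi_{k-1,j} - phi_{kk} phi_{k-1,k-j},  j = 1..k-1.
Step k = 1:
  phi_11 = rho(1) = 0.5447.
Step k = 2:
  phi_22 = [rho(2) - phi_11 rho(1)] / [1 - phi_11 rho(1)] = [0.4578 - (0.5447)(0.5447)] / [1 - (0.5447)(0.5447)]
         = 0.16110191 / 0.70330191 = 0.2291.
Therefore phi_{22} = 0.2291.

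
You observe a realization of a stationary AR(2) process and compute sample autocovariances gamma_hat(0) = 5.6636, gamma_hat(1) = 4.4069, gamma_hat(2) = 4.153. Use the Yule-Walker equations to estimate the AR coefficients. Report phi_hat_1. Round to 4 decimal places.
\hat\phi_{1} = 0.5260

The Yule-Walker equations for an AR(p) process read, in matrix form,
  Gamma_p phi = r_p,   with   (Gamma_p)_{ij} = gamma(|i - j|),
                       (r_p)_i = gamma(i),   i,j = 1..p.
Substitute the sample gammas (Toeplitz matrix and right-hand side of size 2):
  Gamma_p = [[5.6636, 4.4069], [4.4069, 5.6636]]
  r_p     = [4.4069, 4.153]
Written out:
  5.6636 phi_1 + 4.4069 phi_2 = 4.4069
  4.4069 phi_1 + 5.6636 phi_2 = 4.153
Solve by Cramer's rule:
  det = gamma(0)^2 - gamma(1)^2 = (5.6636)^2 - (4.4069)^2 = 32.07636496 - 19.42076761 = 12.65559735
  phi_hat_1 = [gamma(1) gamma(0) - gamma(1) gamma(2)] / det = [(4.4069)(5.6636) - (4.4069)(4.153)] / 12.65559735 = 6.65706314 / 12.65559735 = 0.526
  phi_hat_2 = [gamma(0) gamma(2) - gamma(1)^2] / det = [(5.6636)(4.153) - (4.4069)^2] / 12.65559735 = 4.10016319 / 12.65559735 = 0.324
So phi_hat = [0.5260, 0.3240].
Therefore phi_hat_1 = 0.5260.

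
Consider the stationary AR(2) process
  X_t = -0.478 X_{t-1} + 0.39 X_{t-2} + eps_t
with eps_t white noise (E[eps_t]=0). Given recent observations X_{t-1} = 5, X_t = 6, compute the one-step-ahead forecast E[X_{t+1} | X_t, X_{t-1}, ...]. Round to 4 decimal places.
E[X_{t+1} \mid \mathcal F_t] = -0.9180

For an AR(p) model X_t = c + sum_i phi_i X_{t-i} + eps_t, the
one-step-ahead conditional mean is
  E[X_{t+1} | X_t, ...] = c + sum_i phi_i X_{t+1-i}.
Substitute known values:
  E[X_{t+1} | ...] = (-0.478) * (6) + (0.39) * (5)
                   = -0.9180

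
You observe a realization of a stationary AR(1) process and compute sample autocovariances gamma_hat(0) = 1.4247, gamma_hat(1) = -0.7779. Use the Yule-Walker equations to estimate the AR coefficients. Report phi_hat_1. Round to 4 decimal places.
\hat\phi_{1} = -0.5460

The Yule-Walker equations for an AR(p) process read, in matrix form,
  Gamma_p phi = r_p,   with   (Gamma_p)_{ij} = gamma(|i - j|),
                       (r_p)_i = gamma(i),   i,j = 1..p.
Substitute the sample gammas (Toeplitz matrix and right-hand side of size 1):
  Gamma_p = [[1.4247]]
  r_p     = [-0.7779]
With p = 1 this is the single equation gamma(0) phi_1 = gamma(1):
  phi_hat_1 = gamma(1) / gamma(0) = -0.7779 / 1.4247 = -0.5460.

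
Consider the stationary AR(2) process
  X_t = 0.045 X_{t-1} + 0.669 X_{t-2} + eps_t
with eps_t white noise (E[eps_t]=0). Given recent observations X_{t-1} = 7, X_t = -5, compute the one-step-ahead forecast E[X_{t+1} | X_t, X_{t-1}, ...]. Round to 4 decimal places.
E[X_{t+1} \mid \mathcal F_t] = 4.4580

For an AR(p) model X_t = c + sum_i phi_i X_{t-i} + eps_t, the
one-step-ahead conditional mean is
  E[X_{t+1} | X_t, ...] = c + sum_i phi_i X_{t+1-i}.
Substitute known values:
  E[X_{t+1} | ...] = (0.045) * (-5) + (0.669) * (7)
                   = 4.4580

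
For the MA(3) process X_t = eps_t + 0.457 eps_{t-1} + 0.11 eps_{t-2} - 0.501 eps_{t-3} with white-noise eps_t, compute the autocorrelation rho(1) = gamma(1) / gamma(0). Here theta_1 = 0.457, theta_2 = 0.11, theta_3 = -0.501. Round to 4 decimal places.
\rho(1) = 0.3072

For an MA(q) process with theta_0 = 1, the autocovariance is
  gamma(k) = sigma^2 * sum_{i=0..q-k} theta_i * theta_{i+k},
and rho(k) = gamma(k) / gamma(0). Sigma^2 cancels.
  numerator   = (1)*(0.457) + (0.457)*(0.11) + (0.11)*(-0.501) = 0.45216.
  denominator = (1)^2 + (0.457)^2 + (0.11)^2 + (-0.501)^2 = 1.47195.
  rho(1) = 0.45216 / 1.47195 = 0.3072.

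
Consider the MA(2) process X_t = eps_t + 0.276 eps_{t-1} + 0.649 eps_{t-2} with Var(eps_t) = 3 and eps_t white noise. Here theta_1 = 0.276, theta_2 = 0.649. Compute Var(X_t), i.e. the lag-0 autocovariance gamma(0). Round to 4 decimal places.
\gamma(0) = 4.4921

For an MA(q) process X_t = eps_t + sum_i theta_i eps_{t-i} with
Var(eps_t) = sigma^2, the variance is
  gamma(0) = sigma^2 * (1 + sum_i theta_i^2).
  sum_i theta_i^2 = (0.276)^2 + (0.649)^2 = 0.076176 + 0.421201 = 0.497377.
  gamma(0) = 3 * (1 + 0.497377) = 3 * 1.497377 = 4.492131, which rounds to 4.4921.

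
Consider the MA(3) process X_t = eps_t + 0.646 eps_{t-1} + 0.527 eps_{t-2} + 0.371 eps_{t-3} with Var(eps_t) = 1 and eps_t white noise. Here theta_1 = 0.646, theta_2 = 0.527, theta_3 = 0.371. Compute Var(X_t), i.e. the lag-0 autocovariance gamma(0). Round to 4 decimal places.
\gamma(0) = 1.8327

For an MA(q) process X_t = eps_t + sum_i theta_i eps_{t-i} with
Var(eps_t) = sigma^2, the variance is
  gamma(0) = sigma^2 * (1 + sum_i theta_i^2).
  sum_i theta_i^2 = (0.646)^2 + (0.527)^2 + (0.371)^2 = 0.417316 + 0.277729 + 0.137641 = 0.832686.
  gamma(0) = 1 * (1 + 0.832686) = 1 * 1.832686 = 1.832686, which rounds to 1.8327.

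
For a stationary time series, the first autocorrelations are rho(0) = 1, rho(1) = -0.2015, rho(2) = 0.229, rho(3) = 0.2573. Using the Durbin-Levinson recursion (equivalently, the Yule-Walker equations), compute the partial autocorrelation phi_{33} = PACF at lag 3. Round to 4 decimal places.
\phi_{33} = 0.3620

The PACF at lag k is phi_{kk}, the last component of the solution
to the Yule-Walker system G_k phi = r_k where
  (G_k)_{ij} = rho(|i - j|), (r_k)_i = rho(i), i,j = 1..k.
Equivalently, Durbin-Levinson gives phi_{kk} iteratively:
  phi_{11} = rho(1)
  phi_{kk} = [rho(k) - sum_{j=1..k-1} phi_{k-1,j} rho(k-j)]
            / [1 - sum_{j=1..k-1} phi_{k-1,j} rho(j)],
  phi_{k,j} = phi_{k-1,j} - phi_{kk} phi_{k-1,k-j},  j = 1..k-1.
Step k = 1:
  phi_11 = rho(1) = -0.2015.
Step k = 2:
  phi_22 = [rho(2) - phi_11 rho(1)] / [1 - phi_11 rho(1)] = [0.229 - (-0.2015)(-0.2015)] / [1 - (-0.2015)(-0.2015)]
         = 0.18839775 / 0.95939775 = 0.196371.
  Update: phi_21 = phi_11 - phi_22 phi_11 = -0.2015 - (0.196371)(-0.2015) = -0.161931.
Step k = 3:
  phi_33 = [rho(3) - phi_21 rho(2) - phi_22 rho(1)] / [1 - phi_21 rho(1) - phi_22 rho(2)]
    numerator   = 0.2573 - (-0.161931)(0.229) - (0.196371)(-0.2015) = 0.33395099
    denominator = 1 - (-0.161931)(-0.2015) - (0.196371)(0.229) = 0.92240192
  phi_33 = 0.33395099 / 0.92240192 = 0.362.
Therefore phi_{33} = 0.3620.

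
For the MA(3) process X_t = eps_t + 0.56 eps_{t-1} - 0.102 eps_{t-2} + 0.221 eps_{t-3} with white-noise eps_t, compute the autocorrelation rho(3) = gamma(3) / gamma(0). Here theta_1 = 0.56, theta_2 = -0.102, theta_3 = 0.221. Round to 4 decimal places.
\rho(3) = 0.1610

For an MA(q) process with theta_0 = 1, the autocovariance is
  gamma(k) = sigma^2 * sum_{i=0..q-k} theta_i * theta_{i+k},
and rho(k) = gamma(k) / gamma(0). Sigma^2 cancels.
  numerator   = (1)*(0.221) = 0.221.
  denominator = (1)^2 + (0.56)^2 + (-0.102)^2 + (0.221)^2 = 1.372845.
  rho(3) = 0.221 / 1.372845 = 0.1610.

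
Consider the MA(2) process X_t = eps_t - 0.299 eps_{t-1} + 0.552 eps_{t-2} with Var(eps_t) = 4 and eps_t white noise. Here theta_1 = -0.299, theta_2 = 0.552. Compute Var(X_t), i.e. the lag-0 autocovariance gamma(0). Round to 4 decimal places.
\gamma(0) = 5.5764

For an MA(q) process X_t = eps_t + sum_i theta_i eps_{t-i} with
Var(eps_t) = sigma^2, the variance is
  gamma(0) = sigma^2 * (1 + sum_i theta_i^2).
  sum_i theta_i^2 = (-0.299)^2 + (0.552)^2 = 0.089401 + 0.304704 = 0.394105.
  gamma(0) = 4 * (1 + 0.394105) = 4 * 1.394105 = 5.57642, which rounds to 5.5764.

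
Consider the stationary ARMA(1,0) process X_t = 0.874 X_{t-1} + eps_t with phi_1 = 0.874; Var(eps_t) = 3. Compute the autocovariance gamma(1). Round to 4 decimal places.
\gamma(1) = 11.1043

Multiply the model equation by X_{t-k} and take expectations. With theta_0 = psi_0 = 1 and psi_j the MA(infinity) weights, this gives
  gamma(k) - sum_i phi_i gamma(k-i) = c_k,
  c_k = sigma^2 * sum_{j=k..q} theta_j psi_{j-k}   (c_k = 0 for k > q),
using gamma(-m) = gamma(m).
Pure AR (q = 0): c_0 = sigma^2 = 3, c_k = 0 for k >= 1.
Equations for k = 0 and k = 1 (AR order 1):
  gamma(0) = phi_1 gamma(1) + c_0
  gamma(1) = phi_1 gamma(0) + c_1
Substituting the second into the first: gamma(0) (1 - phi_1^2) = c_0 + phi_1 c_1, so
  gamma(0) = c_0 / (1 - phi_1^2) = 3 / (1 - (0.874)^2) = 3 / 0.236124 = 12.705189.
  gamma(1) = phi_1 gamma(0) = (0.874)(12.705189) = 11.104335.
Therefore gamma(1) = 11.1043 (to 4 decimal places).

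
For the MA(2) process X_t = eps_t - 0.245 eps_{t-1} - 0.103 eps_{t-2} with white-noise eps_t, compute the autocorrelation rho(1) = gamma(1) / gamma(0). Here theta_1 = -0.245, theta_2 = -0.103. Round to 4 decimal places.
\rho(1) = -0.2053

For an MA(q) process with theta_0 = 1, the autocovariance is
  gamma(k) = sigma^2 * sum_{i=0..q-k} theta_i * theta_{i+k},
and rho(k) = gamma(k) / gamma(0). Sigma^2 cancels.
  numerator   = (1)*(-0.245) + (-0.245)*(-0.103) = -0.219765.
  denominator = (1)^2 + (-0.245)^2 + (-0.103)^2 = 1.070634.
  rho(1) = -0.219765 / 1.070634 = -0.2053.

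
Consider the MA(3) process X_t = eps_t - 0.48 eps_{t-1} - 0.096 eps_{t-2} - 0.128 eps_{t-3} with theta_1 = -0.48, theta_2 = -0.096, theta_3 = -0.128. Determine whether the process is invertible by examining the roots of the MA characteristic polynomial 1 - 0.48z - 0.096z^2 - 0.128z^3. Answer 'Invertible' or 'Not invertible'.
\text{Invertible}

The MA(q) characteristic polynomial is P(z) = 1 - 0.48z - 0.096z^2 - 0.128z^3.
Invertibility requires all roots to lie outside the unit circle, i.e. |z| > 1 for every root.
Degree 3: look for a simple real root z0 first, then factor out (1 - z/z0) and solve the remaining quadratic.
Testing z0 = 1.25: P(1.25) = 1 + (-0.48)(1.25) + (-0.096)(1.25)^2 + (-0.128)(1.25)^3
  = 1 + (-0.6) + (-0.15) + (-0.25) = 0.  So z_0 = 1.25 is a root, |z_0| = 1.25.
Divide out the factor (1 - 0.8 z) = (1 - z/z0) (since 1/z0 = 0.8):
  P(z) = (1 - 0.8 z)(1 + (0.32) z + (0.16) z^2)
  [check: z-coef 0.32 - (0.8) = -0.48; z^2-coef 0.16 - (0.8)(0.32) = -0.096; z^3-coef -(0.8)(0.16) = -0.128.]
Remaining roots from the quadratic factor 1 + (0.32) z + (0.16) z^2:
  Set 1 + (0.32) z + (0.16) z^2 = 0, i.e. a z^2 + b z + c = 0 with a = 0.16, b = 0.32, c = 1.
  Discriminant D = b^2 - 4ac = (0.32)^2 - 4*(0.16)*1 = 0.1024 - (0.64) = -0.5376.
  D < 0, so the roots are the complex-conjugate pair z = (-b +/- i sqrt(-D)) / (2a) = -1 +/- 2.2913i.
  For a conjugate pair |z|^2 = z * conj(z) = (product of roots) = c/a = 1/(0.16) = 6.25, so |z| = sqrt(6.25) = 2.5 for both roots.
Moduli of all roots: 1.2500, 2.5000, 2.5000.
All moduli strictly greater than 1? Yes.
Verdict: Invertible.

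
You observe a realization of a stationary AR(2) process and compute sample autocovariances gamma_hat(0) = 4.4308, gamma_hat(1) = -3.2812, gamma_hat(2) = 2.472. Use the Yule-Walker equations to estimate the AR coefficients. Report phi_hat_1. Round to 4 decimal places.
\hat\phi_{1} = -0.7250

The Yule-Walker equations for an AR(p) process read, in matrix form,
  Gamma_p phi = r_p,   with   (Gamma_p)_{ij} = gamma(|i - j|),
                       (r_p)_i = gamma(i),   i,j = 1..p.
Substitute the sample gammas (Toeplitz matrix and right-hand side of size 2):
  Gamma_p = [[4.4308, -3.2812], [-3.2812, 4.4308]]
  r_p     = [-3.2812, 2.472]
Written out:
  4.4308 phi_1 - 3.2812 phi_2 = -3.2812
  -3.2812 phi_1 + 4.4308 phi_2 = 2.472
Solve by Cramer's rule:
  det = gamma(0)^2 - gamma(1)^2 = (4.4308)^2 - (-3.2812)^2 = 19.63198864 - 10.76627344 = 8.8657152
  phi_hat_1 = [gamma(1) gamma(0) - gamma(1) gamma(2)] / det = [(-3.2812)(4.4308) - (-3.2812)(2.472)] / 8.8657152 = -6.42721456 / 8.8657152 = -0.725
  phi_hat_2 = [gamma(0) gamma(2) - gamma(1)^2] / det = [(4.4308)(2.472) - (-3.2812)^2] / 8.8657152 = 0.18666416 / 8.8657152 = 0.0211
So phi_hat = [-0.7250, 0.0211].
Therefore phi_hat_1 = -0.7250.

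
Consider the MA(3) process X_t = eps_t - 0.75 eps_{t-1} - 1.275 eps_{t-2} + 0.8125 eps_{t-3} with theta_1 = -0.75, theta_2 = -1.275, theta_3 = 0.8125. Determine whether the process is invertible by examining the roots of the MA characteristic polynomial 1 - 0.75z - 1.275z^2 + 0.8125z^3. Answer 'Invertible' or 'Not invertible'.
\text{Not invertible}

The MA(q) characteristic polynomial is P(z) = 1 - 0.75z - 1.275z^2 + 0.8125z^3.
Invertibility requires all roots to lie outside the unit circle, i.e. |z| > 1 for every root.
Degree 3: look for a simple real root z0 first, then factor out (1 - z/z0) and solve the remaining quadratic.
Testing z0 = 0.8: P(0.8) = 1 + (-0.75)(0.8) + (-1.275)(0.8)^2 + (0.8125)(0.8)^3
  = 1 + (-0.6) + (-0.816) + (0.416) = 0.  So z_0 = 0.8 is a root, |z_0| = 0.8.
Divide out the factor (1 - 1.25 z) = (1 - z/z0) (since 1/z0 = 1.25):
  P(z) = (1 - 1.25 z)(1 + (0.5) z + (-0.65) z^2)
  [check: z-coef 0.5 - (1.25) = -0.75; z^2-coef -0.65 - (1.25)(0.5) = -1.275; z^3-coef -(1.25)(-0.65) = 0.8125.]
Remaining roots from the quadratic factor 1 + (0.5) z + (-0.65) z^2:
  Set 1 + (0.5) z + (-0.65) z^2 = 0, i.e. a z^2 + b z + c = 0 with a = -0.65, b = 0.5, c = 1.
  Discriminant D = b^2 - 4ac = (0.5)^2 - 4*(-0.65)*1 = 0.25 - (-2.6) = 2.85.
  D >= 0, so the roots are real: z = (-b +/- sqrt(D)) / (2a) = (-0.5 +/- 1.688194) / (-1.3).
    z_1 = (-0.5 + 1.688194) / (-1.3) = -0.914,   |z_1| = 0.914.
    z_2 = (-0.5 - 1.688194) / (-1.3) = 1.6832,   |z_2| = 1.6832.
Moduli of all roots: 0.8000, 0.9140, 1.6832.
All moduli strictly greater than 1? No.
Verdict: Not invertible.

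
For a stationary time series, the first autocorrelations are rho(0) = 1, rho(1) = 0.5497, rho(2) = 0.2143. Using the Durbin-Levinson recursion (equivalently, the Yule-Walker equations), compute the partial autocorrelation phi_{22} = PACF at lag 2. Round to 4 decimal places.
\phi_{22} = -0.1259

The PACF at lag k is phi_{kk}, the last component of the solution
to the Yule-Walker system G_k phi = r_k where
  (G_k)_{ij} = rho(|i - j|), (r_k)_i = rho(i), i,j = 1..k.
Equivalently, Durbin-Levinson gives phi_{kk} iteratively:
  phi_{11} = rho(1)
  phi_{kk} = [rho(k) - sum_{j=1..k-1} phi_{k-1,j} rho(k-j)]
            / [1 - sum_{j=1..k-1} phi_{k-1,j} rho(j)],
  phi_{k,j} = phi_{k-1,j} - phi_{kk} phi_{k-1,k-j},  j = 1..k-1.
Step k = 1:
  phi_11 = rho(1) = 0.5497.
Step k = 2:
  phi_22 = [rho(2) - phi_11 rho(1)] / [1 - phi_11 rho(1)] = [0.2143 - (0.5497)(0.5497)] / [1 - (0.5497)(0.5497)]
         = -0.08787009 / 0.69782991 = -0.1259.
Therefore phi_{22} = -0.1259.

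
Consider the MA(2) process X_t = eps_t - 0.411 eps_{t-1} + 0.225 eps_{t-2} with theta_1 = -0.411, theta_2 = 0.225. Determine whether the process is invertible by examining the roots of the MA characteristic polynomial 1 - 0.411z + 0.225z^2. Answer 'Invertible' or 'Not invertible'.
\text{Invertible}

The MA(q) characteristic polynomial is P(z) = 1 - 0.411z + 0.225z^2.
Invertibility requires all roots to lie outside the unit circle, i.e. |z| > 1 for every root.
Set 1 + (-0.411) z + (0.225) z^2 = 0, i.e. a z^2 + b z + c = 0 with a = 0.225, b = -0.411, c = 1.
Discriminant D = b^2 - 4ac = (-0.411)^2 - 4*(0.225)*1 = 0.168921 - (0.9) = -0.731079.
D < 0, so the roots are the complex-conjugate pair z = (-b +/- i sqrt(-D)) / (2a) = 0.9133 +/- 1.9001i.
For a conjugate pair |z|^2 = z * conj(z) = (product of roots) = c/a = 1/(0.225) = 4.444444, so |z| = sqrt(4.444444) = 2.1082 for both roots.
Moduli of all roots: 2.1082, 2.1082.
All moduli strictly greater than 1? Yes.
Verdict: Invertible.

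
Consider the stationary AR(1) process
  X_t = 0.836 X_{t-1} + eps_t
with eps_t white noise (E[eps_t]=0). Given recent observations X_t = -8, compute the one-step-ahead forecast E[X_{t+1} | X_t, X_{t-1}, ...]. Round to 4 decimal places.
E[X_{t+1} \mid \mathcal F_t] = -6.6880

For an AR(p) model X_t = c + sum_i phi_i X_{t-i} + eps_t, the
one-step-ahead conditional mean is
  E[X_{t+1} | X_t, ...] = c + sum_i phi_i X_{t+1-i}.
Substitute known values:
  E[X_{t+1} | ...] = (0.836) * (-8)
                   = -6.6880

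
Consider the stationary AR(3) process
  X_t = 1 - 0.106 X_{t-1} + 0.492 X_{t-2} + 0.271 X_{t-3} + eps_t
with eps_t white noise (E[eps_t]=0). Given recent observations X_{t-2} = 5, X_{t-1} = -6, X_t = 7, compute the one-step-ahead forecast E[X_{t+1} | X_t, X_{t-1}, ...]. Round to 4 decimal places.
E[X_{t+1} \mid \mathcal F_t] = -1.3390

For an AR(p) model X_t = c + sum_i phi_i X_{t-i} + eps_t, the
one-step-ahead conditional mean is
  E[X_{t+1} | X_t, ...] = c + sum_i phi_i X_{t+1-i}.
Substitute known values:
  E[X_{t+1} | ...] = 1 + (-0.106) * (7) + (0.492) * (-6) + (0.271) * (5)
                   = -1.3390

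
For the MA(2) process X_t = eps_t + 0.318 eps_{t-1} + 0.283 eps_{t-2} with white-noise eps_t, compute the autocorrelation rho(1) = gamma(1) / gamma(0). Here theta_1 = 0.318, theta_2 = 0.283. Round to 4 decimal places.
\rho(1) = 0.3454

For an MA(q) process with theta_0 = 1, the autocovariance is
  gamma(k) = sigma^2 * sum_{i=0..q-k} theta_i * theta_{i+k},
and rho(k) = gamma(k) / gamma(0). Sigma^2 cancels.
  numerator   = (1)*(0.318) + (0.318)*(0.283) = 0.407994.
  denominator = (1)^2 + (0.318)^2 + (0.283)^2 = 1.181213.
  rho(1) = 0.407994 / 1.181213 = 0.3454.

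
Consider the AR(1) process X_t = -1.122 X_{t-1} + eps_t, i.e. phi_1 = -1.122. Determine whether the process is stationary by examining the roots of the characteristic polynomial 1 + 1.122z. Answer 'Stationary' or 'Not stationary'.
\text{Not stationary}

The AR(p) characteristic polynomial is P(z) = 1 + 1.122z.
Stationarity requires all roots to lie outside the unit circle, i.e. |z| > 1 for every root.
This is linear in z: 1 + (1.122) z = 0  =>  z = -1/(1.122) = -0.891266,  |z| = 0.891266.
Moduli of all roots: 0.8913.
All moduli strictly greater than 1? No.
Verdict: Not stationary.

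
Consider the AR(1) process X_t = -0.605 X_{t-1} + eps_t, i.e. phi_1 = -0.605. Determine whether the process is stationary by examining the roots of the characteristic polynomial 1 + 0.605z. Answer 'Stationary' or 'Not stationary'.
\text{Stationary}

The AR(p) characteristic polynomial is P(z) = 1 + 0.605z.
Stationarity requires all roots to lie outside the unit circle, i.e. |z| > 1 for every root.
This is linear in z: 1 + (0.605) z = 0  =>  z = -1/(0.605) = -1.652893,  |z| = 1.652893.
Moduli of all roots: 1.6529.
All moduli strictly greater than 1? Yes.
Verdict: Stationary.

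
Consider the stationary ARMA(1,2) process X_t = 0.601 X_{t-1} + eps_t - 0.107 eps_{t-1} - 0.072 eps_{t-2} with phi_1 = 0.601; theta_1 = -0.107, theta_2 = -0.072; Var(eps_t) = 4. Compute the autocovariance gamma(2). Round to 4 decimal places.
\gamma(2) = 1.2810

Multiply the model equation by X_{t-k} and take expectations. With theta_0 = psi_0 = 1 and psi_j the MA(infinity) weights, this gives
  gamma(k) - sum_i phi_i gamma(k-i) = c_k,
  c_k = sigma^2 * sum_{j=k..q} theta_j psi_{j-k}   (c_k = 0 for k > q),
using gamma(-m) = gamma(m).
psi-weights needed (psi_j = theta_j + sum_i phi_i psi_{j-i}):
  psi_1 = theta_1 + phi_1 = -0.107 + (0.601) = 0.494
  psi_2 = theta_2 + phi_1 psi_1 = -0.072 + (0.601)(0.494) = 0.224894
Right-hand sides:
  c_0 = sigma^2 (1 + theta_1 psi_1 + theta_2 psi_2) = 4 * (1 + (-0.107)(0.494) + (-0.072)(0.224894)) = 4 * 0.93095 = 3.723799
  c_1 = sigma^2 (theta_1 + theta_2 psi_1) = 4 * (-0.107 + (-0.072)(0.494)) = -0.570272
  c_2 = sigma^2 theta_2 = 4 * (-0.072) = -0.288
Equations for k = 0 and k = 1 (AR order 1):
  gamma(0) = phi_1 gamma(1) + c_0
  gamma(1) = phi_1 gamma(0) + c_1
Substituting the second into the first: gamma(0) (1 - phi_1^2) = c_0 + phi_1 c_1, so
  gamma(0) = (c_0 + phi_1 c_1) / (1 - phi_1^2) = (3.723799 + (0.601)(-0.570272)) / (1 - (0.601)^2) = 3.381065 / 0.638799 = 5.292847.
  gamma(1) = phi_1 gamma(0) + c_1 = (0.601)(5.292847) + (-0.570272) = 2.610729.
For k = 2: gamma(2) = phi_1 gamma(1) + c_2
  = (0.601)(2.610729) + (-0.288) = 1.281048.
Therefore gamma(2) = 1.2810 (to 4 decimal places).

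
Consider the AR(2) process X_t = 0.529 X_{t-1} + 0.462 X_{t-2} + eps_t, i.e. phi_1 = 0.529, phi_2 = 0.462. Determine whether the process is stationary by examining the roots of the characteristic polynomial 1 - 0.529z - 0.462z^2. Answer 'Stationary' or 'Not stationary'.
\text{Stationary}

The AR(p) characteristic polynomial is P(z) = 1 - 0.529z - 0.462z^2.
Stationarity requires all roots to lie outside the unit circle, i.e. |z| > 1 for every root.
Set 1 + (-0.529) z + (-0.462) z^2 = 0, i.e. a z^2 + b z + c = 0 with a = -0.462, b = -0.529, c = 1.
Discriminant D = b^2 - 4ac = (-0.529)^2 - 4*(-0.462)*1 = 0.279841 - (-1.848) = 2.127841.
D >= 0, so the roots are real: z = (-b +/- sqrt(D)) / (2a) = (0.529 +/- 1.458712) / (-0.924).
  z_1 = (0.529 + 1.458712) / (-0.924) = -2.1512,   |z_1| = 2.1512.
  z_2 = (0.529 - 1.458712) / (-0.924) = 1.0062,   |z_2| = 1.0062.
Moduli of all roots: 2.1512, 1.0062.
All moduli strictly greater than 1? Yes.
Verdict: Stationary.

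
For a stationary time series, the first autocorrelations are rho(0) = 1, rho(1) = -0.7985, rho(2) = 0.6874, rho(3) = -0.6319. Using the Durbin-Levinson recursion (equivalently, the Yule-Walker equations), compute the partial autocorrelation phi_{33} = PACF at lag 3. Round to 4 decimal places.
\phi_{33} = -0.1370

The PACF at lag k is phi_{kk}, the last component of the solution
to the Yule-Walker system G_k phi = r_k where
  (G_k)_{ij} = rho(|i - j|), (r_k)_i = rho(i), i,j = 1..k.
Equivalently, Durbin-Levinson gives phi_{kk} iteratively:
  phi_{11} = rho(1)
  phi_{kk} = [rho(k) - sum_{j=1..k-1} phi_{k-1,j} rho(k-j)]
            / [1 - sum_{j=1..k-1} phi_{k-1,j} rho(j)],
  phi_{k,j} = phi_{k-1,j} - phi_{kk} phi_{k-1,k-j},  j = 1..k-1.
Step k = 1:
  phi_11 = rho(1) = -0.7985.
Step k = 2:
  phi_22 = [rho(2) - phi_11 rho(1)] / [1 - phi_11 rho(1)] = [0.6874 - (-0.7985)(-0.7985)] / [1 - (-0.7985)(-0.7985)]
         = 0.04979775 / 0.36239775 = 0.137412.
  Update: phi_21 = phi_11 - phi_22 phi_11 = -0.7985 - (0.137412)(-0.7985) = -0.688777.
Step k = 3:
  phi_33 = [rho(3) - phi_21 rho(2) - phi_22 rho(1)] / [1 - phi_21 rho(1) - phi_22 rho(2)]
    numerator   = -0.6319 - (-0.688777)(0.6874) - (0.137412)(-0.7985) = -0.04871157
    denominator = 1 - (-0.688777)(-0.7985) - (0.137412)(0.6874) = 0.35555495
  phi_33 = -0.04871157 / 0.35555495 = -0.137.
Therefore phi_{33} = -0.1370.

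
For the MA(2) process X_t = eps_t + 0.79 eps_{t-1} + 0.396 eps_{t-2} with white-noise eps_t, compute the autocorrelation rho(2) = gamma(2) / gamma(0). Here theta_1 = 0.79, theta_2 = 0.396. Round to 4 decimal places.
\rho(2) = 0.2224

For an MA(q) process with theta_0 = 1, the autocovariance is
  gamma(k) = sigma^2 * sum_{i=0..q-k} theta_i * theta_{i+k},
and rho(k) = gamma(k) / gamma(0). Sigma^2 cancels.
  numerator   = (1)*(0.396) = 0.396.
  denominator = (1)^2 + (0.79)^2 + (0.396)^2 = 1.780916.
  rho(2) = 0.396 / 1.780916 = 0.2224.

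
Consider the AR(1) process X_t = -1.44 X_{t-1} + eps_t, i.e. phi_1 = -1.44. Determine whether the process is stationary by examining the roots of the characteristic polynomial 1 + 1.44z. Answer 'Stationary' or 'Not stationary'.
\text{Not stationary}

The AR(p) characteristic polynomial is P(z) = 1 + 1.44z.
Stationarity requires all roots to lie outside the unit circle, i.e. |z| > 1 for every root.
This is linear in z: 1 + (1.44) z = 0  =>  z = -1/(1.44) = -0.694444,  |z| = 0.694444.
Moduli of all roots: 0.6944.
All moduli strictly greater than 1? No.
Verdict: Not stationary.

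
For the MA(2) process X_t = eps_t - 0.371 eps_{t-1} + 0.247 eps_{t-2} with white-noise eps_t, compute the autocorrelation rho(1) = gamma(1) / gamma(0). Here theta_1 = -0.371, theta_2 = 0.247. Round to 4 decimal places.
\rho(1) = -0.3860

For an MA(q) process with theta_0 = 1, the autocovariance is
  gamma(k) = sigma^2 * sum_{i=0..q-k} theta_i * theta_{i+k},
and rho(k) = gamma(k) / gamma(0). Sigma^2 cancels.
  numerator   = (1)*(-0.371) + (-0.371)*(0.247) = -0.462637.
  denominator = (1)^2 + (-0.371)^2 + (0.247)^2 = 1.19865.
  rho(1) = -0.462637 / 1.19865 = -0.3860.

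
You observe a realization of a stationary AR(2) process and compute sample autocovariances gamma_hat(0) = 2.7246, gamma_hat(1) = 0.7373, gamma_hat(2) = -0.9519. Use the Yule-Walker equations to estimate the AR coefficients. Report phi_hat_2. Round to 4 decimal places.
\hat\phi_{2} = -0.4560

The Yule-Walker equations for an AR(p) process read, in matrix form,
  Gamma_p phi = r_p,   with   (Gamma_p)_{ij} = gamma(|i - j|),
                       (r_p)_i = gamma(i),   i,j = 1..p.
Substitute the sample gammas (Toeplitz matrix and right-hand side of size 2):
  Gamma_p = [[2.7246, 0.7373], [0.7373, 2.7246]]
  r_p     = [0.7373, -0.9519]
Written out:
  2.7246 phi_1 + 0.7373 phi_2 = 0.7373
  0.7373 phi_1 + 2.7246 phi_2 = -0.9519
Solve by Cramer's rule:
  det = gamma(0)^2 - gamma(1)^2 = (2.7246)^2 - (0.7373)^2 = 7.42344516 - 0.54361129 = 6.87983387
  phi_hat_1 = [gamma(1) gamma(0) - gamma(1) gamma(2)] / det = [(0.7373)(2.7246) - (0.7373)(-0.9519)] / 6.87983387 = 2.71068345 / 6.87983387 = 0.394
  phi_hat_2 = [gamma(0) gamma(2) - gamma(1)^2] / det = [(2.7246)(-0.9519) - (0.7373)^2] / 6.87983387 = -3.13715803 / 6.87983387 = -0.456
So phi_hat = [0.3940, -0.4560].
Therefore phi_hat_2 = -0.4560.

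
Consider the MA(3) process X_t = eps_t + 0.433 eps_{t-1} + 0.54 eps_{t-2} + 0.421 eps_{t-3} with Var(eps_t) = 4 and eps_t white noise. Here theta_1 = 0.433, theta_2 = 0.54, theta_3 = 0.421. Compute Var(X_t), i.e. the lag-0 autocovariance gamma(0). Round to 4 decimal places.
\gamma(0) = 6.6253

For an MA(q) process X_t = eps_t + sum_i theta_i eps_{t-i} with
Var(eps_t) = sigma^2, the variance is
  gamma(0) = sigma^2 * (1 + sum_i theta_i^2).
  sum_i theta_i^2 = (0.433)^2 + (0.54)^2 + (0.421)^2 = 0.187489 + 0.2916 + 0.177241 = 0.65633.
  gamma(0) = 4 * (1 + 0.65633) = 4 * 1.65633 = 6.62532, which rounds to 6.6253.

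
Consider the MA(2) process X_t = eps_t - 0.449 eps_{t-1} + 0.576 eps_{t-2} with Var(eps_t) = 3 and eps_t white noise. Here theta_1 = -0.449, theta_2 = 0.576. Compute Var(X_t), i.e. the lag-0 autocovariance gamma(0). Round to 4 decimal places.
\gamma(0) = 4.6001

For an MA(q) process X_t = eps_t + sum_i theta_i eps_{t-i} with
Var(eps_t) = sigma^2, the variance is
  gamma(0) = sigma^2 * (1 + sum_i theta_i^2).
  sum_i theta_i^2 = (-0.449)^2 + (0.576)^2 = 0.201601 + 0.331776 = 0.533377.
  gamma(0) = 3 * (1 + 0.533377) = 3 * 1.533377 = 4.600131, which rounds to 4.6001.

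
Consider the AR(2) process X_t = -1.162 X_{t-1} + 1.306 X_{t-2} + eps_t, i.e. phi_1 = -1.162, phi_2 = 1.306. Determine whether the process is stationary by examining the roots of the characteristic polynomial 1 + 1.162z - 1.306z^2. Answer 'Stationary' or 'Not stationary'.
\text{Not stationary}

The AR(p) characteristic polynomial is P(z) = 1 + 1.162z - 1.306z^2.
Stationarity requires all roots to lie outside the unit circle, i.e. |z| > 1 for every root.
Set 1 + (1.162) z + (-1.306) z^2 = 0, i.e. a z^2 + b z + c = 0 with a = -1.306, b = 1.162, c = 1.
Discriminant D = b^2 - 4ac = (1.162)^2 - 4*(-1.306)*1 = 1.350244 - (-5.224) = 6.574244.
D >= 0, so the roots are real: z = (-b +/- sqrt(D)) / (2a) = (-1.162 +/- 2.564029) / (-2.612).
  z_1 = (-1.162 + 2.564029) / (-2.612) = -0.5368,   |z_1| = 0.5368.
  z_2 = (-1.162 - 2.564029) / (-2.612) = 1.4265,   |z_2| = 1.4265.
Moduli of all roots: 0.5368, 1.4265.
All moduli strictly greater than 1? No.
Verdict: Not stationary.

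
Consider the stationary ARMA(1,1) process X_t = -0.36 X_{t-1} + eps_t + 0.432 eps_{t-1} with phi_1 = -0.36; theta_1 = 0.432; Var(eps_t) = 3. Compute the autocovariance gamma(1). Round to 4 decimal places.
\gamma(1) = 0.2096

Multiply the model equation by X_{t-k} and take expectations. With theta_0 = psi_0 = 1 and psi_j the MA(infinity) weights, this gives
  gamma(k) - sum_i phi_i gamma(k-i) = c_k,
  c_k = sigma^2 * sum_{j=k..q} theta_j psi_{j-k}   (c_k = 0 for k > q),
using gamma(-m) = gamma(m).
psi-weights needed (psi_j = theta_j + sum_i phi_i psi_{j-i}):
  psi_1 = theta_1 + phi_1 = 0.432 + (-0.36) = 0.072
Right-hand sides:
  c_0 = sigma^2 (1 + theta_1 psi_1) = 3 * (1 + (0.432)(0.072)) = 3 * 1.031104 = 3.093312
  c_1 = sigma^2 theta_1 = 3 * (0.432) = 1.296
  c_2 = 0
Equations for k = 0 and k = 1 (AR order 1):
  gamma(0) = phi_1 gamma(1) + c_0
  gamma(1) = phi_1 gamma(0) + c_1
Substituting the second into the first: gamma(0) (1 - phi_1^2) = c_0 + phi_1 c_1, so
  gamma(0) = (c_0 + phi_1 c_1) / (1 - phi_1^2) = (3.093312 + (-0.36)(1.296)) / (1 - (-0.36)^2) = 2.626752 / 0.8704 = 3.017868.
  gamma(1) = phi_1 gamma(0) + c_1 = (-0.36)(3.017868) + (1.296) = 0.209568.
Therefore gamma(1) = 0.2096 (to 4 decimal places).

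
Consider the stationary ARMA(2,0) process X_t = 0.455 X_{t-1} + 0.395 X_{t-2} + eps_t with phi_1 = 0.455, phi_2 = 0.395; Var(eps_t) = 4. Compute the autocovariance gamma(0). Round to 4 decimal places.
\gamma(0) = 10.9105

Multiply the model equation by X_{t-k} and take expectations. With theta_0 = psi_0 = 1 and psi_j the MA(infinity) weights, this gives
  gamma(k) - sum_i phi_i gamma(k-i) = c_k,
  c_k = sigma^2 * sum_{j=k..q} theta_j psi_{j-k}   (c_k = 0 for k > q),
using gamma(-m) = gamma(m).
Pure AR (q = 0): c_0 = sigma^2 = 4, c_k = 0 for k >= 1.
Equations for k = 0, 1, 2 (AR order 2, c_2 = 0):
  (E0) gamma(0) = phi_1 gamma(1) + phi_2 gamma(2) + c_0
  (E1) gamma(1) = phi_1 gamma(0) + phi_2 gamma(1) + c_1
  (E2) gamma(2) = phi_1 gamma(1) + phi_2 gamma(0)
From (E1): gamma(1) = A gamma(0) + B with
  A = phi_1 / (1 - phi_2) = 0.455 / 0.605 = 0.752066,   B = c_1 / (1 - phi_2) = 0 / 0.605 = 0.
Insert (E2) into (E0): gamma(0) (1 - phi_2^2) = phi_1 (1 + phi_2) gamma(1) + c_0.
  phi_1 (1 + phi_2) = (0.455)(1.395) = 0.634725,   1 - phi_2^2 = 0.843975.
Replace gamma(1) by A gamma(0) + B and collect gamma(0):
  gamma(0) [0.843975 - (0.634725)(0.752066)] = c_0 = 4
  gamma(0) * 0.36662 = 4
  gamma(0) = 4 / 0.36662 = 10.910484.
Therefore gamma(0) = 10.9105 (to 4 decimal places).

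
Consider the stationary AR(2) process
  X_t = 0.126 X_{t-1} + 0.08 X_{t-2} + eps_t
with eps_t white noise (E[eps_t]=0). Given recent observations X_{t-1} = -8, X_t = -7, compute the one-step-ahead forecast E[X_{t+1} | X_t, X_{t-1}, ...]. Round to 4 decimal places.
E[X_{t+1} \mid \mathcal F_t] = -1.5220

For an AR(p) model X_t = c + sum_i phi_i X_{t-i} + eps_t, the
one-step-ahead conditional mean is
  E[X_{t+1} | X_t, ...] = c + sum_i phi_i X_{t+1-i}.
Substitute known values:
  E[X_{t+1} | ...] = (0.126) * (-7) + (0.08) * (-8)
                   = -1.5220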